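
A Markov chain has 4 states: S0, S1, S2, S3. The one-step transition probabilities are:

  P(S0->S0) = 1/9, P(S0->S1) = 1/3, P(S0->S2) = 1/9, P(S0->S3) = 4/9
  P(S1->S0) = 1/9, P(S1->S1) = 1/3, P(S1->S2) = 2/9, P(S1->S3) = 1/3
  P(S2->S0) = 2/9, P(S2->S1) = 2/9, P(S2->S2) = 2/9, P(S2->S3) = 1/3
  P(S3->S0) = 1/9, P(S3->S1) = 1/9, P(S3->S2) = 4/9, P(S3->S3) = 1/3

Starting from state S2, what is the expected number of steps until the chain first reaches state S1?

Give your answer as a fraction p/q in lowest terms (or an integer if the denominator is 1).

Let h_i = expected steps to first reach S1 from state i.
Boundary: h_S1 = 0.
First-step equations for the other states:
  h_S0 = 1 + 1/9*h_S0 + 1/3*h_S1 + 1/9*h_S2 + 4/9*h_S3
  h_S2 = 1 + 2/9*h_S0 + 2/9*h_S1 + 2/9*h_S2 + 1/3*h_S3
  h_S3 = 1 + 1/9*h_S0 + 1/9*h_S1 + 4/9*h_S2 + 1/3*h_S3

Substituting h_S1 = 0 and rearranging gives the linear system (I - Q) h = 1:
  [8/9, -1/9, -4/9] . (h_S0, h_S2, h_S3) = 1
  [-2/9, 7/9, -1/3] . (h_S0, h_S2, h_S3) = 1
  [-1/9, -4/9, 2/3] . (h_S0, h_S2, h_S3) = 1

Solving yields:
  h_S0 = 249/55
  h_S2 = 273/55
  h_S3 = 306/55

Starting state is S2, so the expected hitting time is h_S2 = 273/55.

Answer: 273/55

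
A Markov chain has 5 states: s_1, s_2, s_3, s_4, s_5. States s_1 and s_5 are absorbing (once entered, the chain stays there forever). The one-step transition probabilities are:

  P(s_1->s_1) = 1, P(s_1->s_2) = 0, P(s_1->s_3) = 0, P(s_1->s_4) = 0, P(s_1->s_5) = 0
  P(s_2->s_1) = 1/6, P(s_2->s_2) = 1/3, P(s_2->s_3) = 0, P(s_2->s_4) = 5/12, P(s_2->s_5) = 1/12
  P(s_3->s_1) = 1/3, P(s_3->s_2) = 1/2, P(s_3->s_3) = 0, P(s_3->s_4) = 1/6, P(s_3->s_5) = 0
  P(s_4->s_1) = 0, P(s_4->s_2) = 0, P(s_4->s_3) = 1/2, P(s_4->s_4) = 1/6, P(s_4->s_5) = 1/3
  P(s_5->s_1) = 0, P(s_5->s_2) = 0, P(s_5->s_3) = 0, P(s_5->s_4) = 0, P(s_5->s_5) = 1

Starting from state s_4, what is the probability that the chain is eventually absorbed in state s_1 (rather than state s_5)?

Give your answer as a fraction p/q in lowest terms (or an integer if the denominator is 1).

Let a_i = P(absorbed in s_1 | start in state i).
Boundary conditions: a_s_1 = 1, a_s_5 = 0.
For each transient state i, a_i = sum_j P(i->j) * a_j:
  a_s_2 = 1/6*a_s_1 + 1/3*a_s_2 + 0*a_s_3 + 5/12*a_s_4 + 1/12*a_s_5
  a_s_3 = 1/3*a_s_1 + 1/2*a_s_2 + 0*a_s_3 + 1/6*a_s_4 + 0*a_s_5
  a_s_4 = 0*a_s_1 + 0*a_s_2 + 1/2*a_s_3 + 1/6*a_s_4 + 1/3*a_s_5

Substituting a_s_1 = 1 and a_s_5 = 0, rearrange to (I - Q) a = r where r[i] = P(i -> s_1):
  [2/3, 0, -5/12] . (a_s_2, a_s_3, a_s_4) = 1/6
  [-1/2, 1, -1/6] . (a_s_2, a_s_3, a_s_4) = 1/3
  [0, -1/2, 5/6] . (a_s_2, a_s_3, a_s_4) = 0

Solving yields:
  a_s_2 = 28/57
  a_s_3 = 110/171
  a_s_4 = 22/57

Starting state is s_4, so the absorption probability is a_s_4 = 22/57.

Answer: 22/57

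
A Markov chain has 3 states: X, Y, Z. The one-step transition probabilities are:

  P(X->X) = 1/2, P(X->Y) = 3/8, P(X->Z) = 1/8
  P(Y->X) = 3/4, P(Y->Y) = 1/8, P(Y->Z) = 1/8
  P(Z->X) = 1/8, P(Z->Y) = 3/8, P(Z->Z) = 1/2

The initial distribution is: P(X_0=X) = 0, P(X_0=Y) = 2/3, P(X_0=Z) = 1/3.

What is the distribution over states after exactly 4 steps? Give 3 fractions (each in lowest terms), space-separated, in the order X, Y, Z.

Propagating the distribution step by step (d_{t+1} = d_t * P):
d_0 = (X=0, Y=2/3, Z=1/3)
  d_1[X] = 0*1/2 + 2/3*3/4 + 1/3*1/8 = 13/24
  d_1[Y] = 0*3/8 + 2/3*1/8 + 1/3*3/8 = 5/24
  d_1[Z] = 0*1/8 + 2/3*1/8 + 1/3*1/2 = 1/4
d_1 = (X=13/24, Y=5/24, Z=1/4)
  d_2[X] = 13/24*1/2 + 5/24*3/4 + 1/4*1/8 = 11/24
  d_2[Y] = 13/24*3/8 + 5/24*1/8 + 1/4*3/8 = 31/96
  d_2[Z] = 13/24*1/8 + 5/24*1/8 + 1/4*1/2 = 7/32
d_2 = (X=11/24, Y=31/96, Z=7/32)
  d_3[X] = 11/24*1/2 + 31/96*3/4 + 7/32*1/8 = 383/768
  d_3[Y] = 11/24*3/8 + 31/96*1/8 + 7/32*3/8 = 113/384
  d_3[Z] = 11/24*1/8 + 31/96*1/8 + 7/32*1/2 = 53/256
d_3 = (X=383/768, Y=113/384, Z=53/256)
  d_4[X] = 383/768*1/2 + 113/384*3/4 + 53/256*1/8 = 3047/6144
  d_4[Y] = 383/768*3/8 + 113/384*1/8 + 53/256*3/8 = 463/1536
  d_4[Z] = 383/768*1/8 + 113/384*1/8 + 53/256*1/2 = 415/2048
d_4 = (X=3047/6144, Y=463/1536, Z=415/2048)

Answer: 3047/6144 463/1536 415/2048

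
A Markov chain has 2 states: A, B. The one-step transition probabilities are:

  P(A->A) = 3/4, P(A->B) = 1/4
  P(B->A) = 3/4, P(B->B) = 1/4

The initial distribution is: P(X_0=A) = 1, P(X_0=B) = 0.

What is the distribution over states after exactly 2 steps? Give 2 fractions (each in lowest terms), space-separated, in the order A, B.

Propagating the distribution step by step (d_{t+1} = d_t * P):
d_0 = (A=1, B=0)
  d_1[A] = 1*3/4 + 0*3/4 = 3/4
  d_1[B] = 1*1/4 + 0*1/4 = 1/4
d_1 = (A=3/4, B=1/4)
  d_2[A] = 3/4*3/4 + 1/4*3/4 = 3/4
  d_2[B] = 3/4*1/4 + 1/4*1/4 = 1/4
d_2 = (A=3/4, B=1/4)

Answer: 3/4 1/4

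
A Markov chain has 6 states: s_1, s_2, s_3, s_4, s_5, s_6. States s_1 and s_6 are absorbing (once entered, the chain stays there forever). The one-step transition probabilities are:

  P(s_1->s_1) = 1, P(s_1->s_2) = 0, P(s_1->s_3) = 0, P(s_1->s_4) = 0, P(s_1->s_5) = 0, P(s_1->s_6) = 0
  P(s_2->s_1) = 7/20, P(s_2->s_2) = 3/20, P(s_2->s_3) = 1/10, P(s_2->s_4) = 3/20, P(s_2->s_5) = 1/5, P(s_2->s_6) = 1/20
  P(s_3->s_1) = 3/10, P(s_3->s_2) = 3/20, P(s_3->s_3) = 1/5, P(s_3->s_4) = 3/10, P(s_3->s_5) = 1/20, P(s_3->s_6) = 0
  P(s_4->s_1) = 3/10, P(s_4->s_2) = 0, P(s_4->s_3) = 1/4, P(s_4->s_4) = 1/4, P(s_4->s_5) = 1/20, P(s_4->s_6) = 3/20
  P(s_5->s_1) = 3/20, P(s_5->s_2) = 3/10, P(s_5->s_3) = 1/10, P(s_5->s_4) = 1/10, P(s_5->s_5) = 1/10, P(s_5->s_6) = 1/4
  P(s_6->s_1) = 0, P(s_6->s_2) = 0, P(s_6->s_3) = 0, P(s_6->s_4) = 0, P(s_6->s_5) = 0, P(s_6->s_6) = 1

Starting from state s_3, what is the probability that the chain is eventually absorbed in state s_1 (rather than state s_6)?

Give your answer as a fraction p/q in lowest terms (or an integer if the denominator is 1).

Answer: 7466/9041

Derivation:
Let a_i = P(absorbed in s_1 | start in state i).
Boundary conditions: a_s_1 = 1, a_s_6 = 0.
For each transient state i, a_i = sum_j P(i->j) * a_j:
  a_s_2 = 7/20*a_s_1 + 3/20*a_s_2 + 1/10*a_s_3 + 3/20*a_s_4 + 1/5*a_s_5 + 1/20*a_s_6
  a_s_3 = 3/10*a_s_1 + 3/20*a_s_2 + 1/5*a_s_3 + 3/10*a_s_4 + 1/20*a_s_5 + 0*a_s_6
  a_s_4 = 3/10*a_s_1 + 0*a_s_2 + 1/4*a_s_3 + 1/4*a_s_4 + 1/20*a_s_5 + 3/20*a_s_6
  a_s_5 = 3/20*a_s_1 + 3/10*a_s_2 + 1/10*a_s_3 + 1/10*a_s_4 + 1/10*a_s_5 + 1/4*a_s_6

Substituting a_s_1 = 1 and a_s_6 = 0, rearrange to (I - Q) a = r where r[i] = P(i -> s_1):
  [17/20, -1/10, -3/20, -1/5] . (a_s_2, a_s_3, a_s_4, a_s_5) = 7/20
  [-3/20, 4/5, -3/10, -1/20] . (a_s_2, a_s_3, a_s_4, a_s_5) = 3/10
  [0, -1/4, 3/4, -1/20] . (a_s_2, a_s_3, a_s_4, a_s_5) = 3/10
  [-3/10, -1/10, -1/10, 9/10] . (a_s_2, a_s_3, a_s_4, a_s_5) = 3/20

Solving yields:
  a_s_2 = 14021/18082
  a_s_3 = 7466/9041
  a_s_4 = 12929/18082
  a_s_5 = 10783/18082

Starting state is s_3, so the absorption probability is a_s_3 = 7466/9041.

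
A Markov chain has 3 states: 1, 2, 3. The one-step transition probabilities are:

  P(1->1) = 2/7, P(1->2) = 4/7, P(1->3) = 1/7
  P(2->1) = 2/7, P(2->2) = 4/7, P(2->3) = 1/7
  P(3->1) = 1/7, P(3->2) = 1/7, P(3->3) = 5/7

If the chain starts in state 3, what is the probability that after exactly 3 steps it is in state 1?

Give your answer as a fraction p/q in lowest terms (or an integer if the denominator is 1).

Computing P^3 by repeated multiplication:
P^1 =
  1: [2/7, 4/7, 1/7]
  2: [2/7, 4/7, 1/7]
  3: [1/7, 1/7, 5/7]
P^2 =
  1: [13/49, 25/49, 11/49]
  2: [13/49, 25/49, 11/49]
  3: [9/49, 13/49, 27/49]
P^3 =
  1: [87/343, 163/343, 93/343]
  2: [87/343, 163/343, 93/343]
  3: [71/343, 115/343, 157/343]

(P^3)[3 -> 1] = 71/343

Answer: 71/343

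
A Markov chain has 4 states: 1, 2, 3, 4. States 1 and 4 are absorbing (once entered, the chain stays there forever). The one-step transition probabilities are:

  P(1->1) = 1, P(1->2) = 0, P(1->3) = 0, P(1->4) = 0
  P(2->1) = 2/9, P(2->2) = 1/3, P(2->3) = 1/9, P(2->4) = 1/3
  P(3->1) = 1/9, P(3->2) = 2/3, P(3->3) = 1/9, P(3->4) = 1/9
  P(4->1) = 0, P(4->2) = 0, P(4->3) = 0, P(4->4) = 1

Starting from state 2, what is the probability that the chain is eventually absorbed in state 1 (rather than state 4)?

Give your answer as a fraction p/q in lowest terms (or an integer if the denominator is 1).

Let a_i = P(absorbed in 1 | start in state i).
Boundary conditions: a_1 = 1, a_4 = 0.
For each transient state i, a_i = sum_j P(i->j) * a_j:
  a_2 = 2/9*a_1 + 1/3*a_2 + 1/9*a_3 + 1/3*a_4
  a_3 = 1/9*a_1 + 2/3*a_2 + 1/9*a_3 + 1/9*a_4

Substituting a_1 = 1 and a_4 = 0, rearrange to (I - Q) a = r where r[i] = P(i -> 1):
  [2/3, -1/9] . (a_2, a_3) = 2/9
  [-2/3, 8/9] . (a_2, a_3) = 1/9

Solving yields:
  a_2 = 17/42
  a_3 = 3/7

Starting state is 2, so the absorption probability is a_2 = 17/42.

Answer: 17/42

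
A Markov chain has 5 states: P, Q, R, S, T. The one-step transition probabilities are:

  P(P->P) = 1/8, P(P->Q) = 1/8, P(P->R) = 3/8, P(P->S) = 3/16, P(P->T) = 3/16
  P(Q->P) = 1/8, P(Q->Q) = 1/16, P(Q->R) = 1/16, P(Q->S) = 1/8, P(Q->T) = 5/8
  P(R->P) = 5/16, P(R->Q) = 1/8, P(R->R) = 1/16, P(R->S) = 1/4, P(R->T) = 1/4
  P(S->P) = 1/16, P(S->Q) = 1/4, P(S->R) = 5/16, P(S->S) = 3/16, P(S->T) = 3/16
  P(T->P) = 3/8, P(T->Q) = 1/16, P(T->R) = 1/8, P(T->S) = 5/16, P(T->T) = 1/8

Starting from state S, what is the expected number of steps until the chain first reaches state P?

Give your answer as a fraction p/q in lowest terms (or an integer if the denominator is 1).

Let h_i = expected steps to first reach P from state i.
Boundary: h_P = 0.
First-step equations for the other states:
  h_Q = 1 + 1/8*h_P + 1/16*h_Q + 1/16*h_R + 1/8*h_S + 5/8*h_T
  h_R = 1 + 5/16*h_P + 1/8*h_Q + 1/16*h_R + 1/4*h_S + 1/4*h_T
  h_S = 1 + 1/16*h_P + 1/4*h_Q + 5/16*h_R + 3/16*h_S + 3/16*h_T
  h_T = 1 + 3/8*h_P + 1/16*h_Q + 1/8*h_R + 5/16*h_S + 1/8*h_T

Substituting h_P = 0 and rearranging gives the linear system (I - Q) h = 1:
  [15/16, -1/16, -1/8, -5/8] . (h_Q, h_R, h_S, h_T) = 1
  [-1/8, 15/16, -1/4, -1/4] . (h_Q, h_R, h_S, h_T) = 1
  [-1/4, -5/16, 13/16, -3/16] . (h_Q, h_R, h_S, h_T) = 1
  [-1/16, -1/8, -5/16, 7/8] . (h_Q, h_R, h_S, h_T) = 1

Solving yields:
  h_Q = 97280/21113
  h_R = 86128/21113
  h_S = 107952/21113
  h_T = 81936/21113

Starting state is S, so the expected hitting time is h_S = 107952/21113.

Answer: 107952/21113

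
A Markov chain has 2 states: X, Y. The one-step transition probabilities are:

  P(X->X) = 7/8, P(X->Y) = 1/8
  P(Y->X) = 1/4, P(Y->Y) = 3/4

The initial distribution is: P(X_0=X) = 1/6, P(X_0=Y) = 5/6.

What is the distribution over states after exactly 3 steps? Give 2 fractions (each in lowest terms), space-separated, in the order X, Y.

Propagating the distribution step by step (d_{t+1} = d_t * P):
d_0 = (X=1/6, Y=5/6)
  d_1[X] = 1/6*7/8 + 5/6*1/4 = 17/48
  d_1[Y] = 1/6*1/8 + 5/6*3/4 = 31/48
d_1 = (X=17/48, Y=31/48)
  d_2[X] = 17/48*7/8 + 31/48*1/4 = 181/384
  d_2[Y] = 17/48*1/8 + 31/48*3/4 = 203/384
d_2 = (X=181/384, Y=203/384)
  d_3[X] = 181/384*7/8 + 203/384*1/4 = 1673/3072
  d_3[Y] = 181/384*1/8 + 203/384*3/4 = 1399/3072
d_3 = (X=1673/3072, Y=1399/3072)

Answer: 1673/3072 1399/3072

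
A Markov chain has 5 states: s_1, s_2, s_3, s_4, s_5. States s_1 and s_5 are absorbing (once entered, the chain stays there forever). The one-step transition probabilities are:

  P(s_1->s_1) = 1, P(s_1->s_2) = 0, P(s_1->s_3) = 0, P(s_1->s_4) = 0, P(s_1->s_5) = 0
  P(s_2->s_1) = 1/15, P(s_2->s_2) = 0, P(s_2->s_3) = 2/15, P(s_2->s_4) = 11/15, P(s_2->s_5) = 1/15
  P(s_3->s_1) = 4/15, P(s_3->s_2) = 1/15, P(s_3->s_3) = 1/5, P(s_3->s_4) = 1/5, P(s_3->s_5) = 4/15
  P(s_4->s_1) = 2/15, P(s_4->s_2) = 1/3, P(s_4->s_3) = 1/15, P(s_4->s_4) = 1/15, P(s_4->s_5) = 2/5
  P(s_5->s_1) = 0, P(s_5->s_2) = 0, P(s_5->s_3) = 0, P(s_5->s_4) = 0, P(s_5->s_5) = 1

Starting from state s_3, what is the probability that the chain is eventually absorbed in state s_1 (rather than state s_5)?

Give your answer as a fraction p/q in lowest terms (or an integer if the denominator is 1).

Let a_i = P(absorbed in s_1 | start in state i).
Boundary conditions: a_s_1 = 1, a_s_5 = 0.
For each transient state i, a_i = sum_j P(i->j) * a_j:
  a_s_2 = 1/15*a_s_1 + 0*a_s_2 + 2/15*a_s_3 + 11/15*a_s_4 + 1/15*a_s_5
  a_s_3 = 4/15*a_s_1 + 1/15*a_s_2 + 1/5*a_s_3 + 1/5*a_s_4 + 4/15*a_s_5
  a_s_4 = 2/15*a_s_1 + 1/3*a_s_2 + 1/15*a_s_3 + 1/15*a_s_4 + 2/5*a_s_5

Substituting a_s_1 = 1 and a_s_5 = 0, rearrange to (I - Q) a = r where r[i] = P(i -> s_1):
  [1, -2/15, -11/15] . (a_s_2, a_s_3, a_s_4) = 1/15
  [-1/15, 4/5, -1/5] . (a_s_2, a_s_3, a_s_4) = 4/15
  [-1/3, -1/15, 14/15] . (a_s_2, a_s_3, a_s_4) = 2/15

Solving yields:
  a_s_2 = 199/582
  a_s_3 = 761/1746
  a_s_4 = 517/1746

Starting state is s_3, so the absorption probability is a_s_3 = 761/1746.

Answer: 761/1746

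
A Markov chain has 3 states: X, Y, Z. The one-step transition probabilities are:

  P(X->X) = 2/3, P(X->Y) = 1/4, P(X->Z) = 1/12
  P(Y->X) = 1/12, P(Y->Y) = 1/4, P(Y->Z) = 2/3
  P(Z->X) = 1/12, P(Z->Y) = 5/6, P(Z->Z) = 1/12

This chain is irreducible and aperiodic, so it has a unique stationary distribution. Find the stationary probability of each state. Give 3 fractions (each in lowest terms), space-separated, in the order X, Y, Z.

The stationary distribution satisfies pi = pi * P, i.e.:
  pi_X = 2/3*pi_X + 1/12*pi_Y + 1/12*pi_Z
  pi_Y = 1/4*pi_X + 1/4*pi_Y + 5/6*pi_Z
  pi_Z = 1/12*pi_X + 2/3*pi_Y + 1/12*pi_Z
with normalization: pi_X + pi_Y + pi_Z = 1.

Using the first 2 balance equations plus normalization, the linear system A*pi = b is:
  [-1/3, 1/12, 1/12] . pi = 0
  [1/4, -3/4, 5/6] . pi = 0
  [1, 1, 1] . pi = 1

Solving yields:
  pi_X = 1/5
  pi_Y = 43/95
  pi_Z = 33/95

Verification (pi * P):
  1/5*2/3 + 43/95*1/12 + 33/95*1/12 = 1/5 = pi_X  (ok)
  1/5*1/4 + 43/95*1/4 + 33/95*5/6 = 43/95 = pi_Y  (ok)
  1/5*1/12 + 43/95*2/3 + 33/95*1/12 = 33/95 = pi_Z  (ok)

Answer: 1/5 43/95 33/95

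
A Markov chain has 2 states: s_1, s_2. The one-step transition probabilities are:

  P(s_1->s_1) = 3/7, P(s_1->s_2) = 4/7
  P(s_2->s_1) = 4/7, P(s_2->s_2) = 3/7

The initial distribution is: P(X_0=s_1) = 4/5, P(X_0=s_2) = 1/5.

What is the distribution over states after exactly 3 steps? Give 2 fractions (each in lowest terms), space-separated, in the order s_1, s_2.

Answer: 856/1715 859/1715

Derivation:
Propagating the distribution step by step (d_{t+1} = d_t * P):
d_0 = (s_1=4/5, s_2=1/5)
  d_1[s_1] = 4/5*3/7 + 1/5*4/7 = 16/35
  d_1[s_2] = 4/5*4/7 + 1/5*3/7 = 19/35
d_1 = (s_1=16/35, s_2=19/35)
  d_2[s_1] = 16/35*3/7 + 19/35*4/7 = 124/245
  d_2[s_2] = 16/35*4/7 + 19/35*3/7 = 121/245
d_2 = (s_1=124/245, s_2=121/245)
  d_3[s_1] = 124/245*3/7 + 121/245*4/7 = 856/1715
  d_3[s_2] = 124/245*4/7 + 121/245*3/7 = 859/1715
d_3 = (s_1=856/1715, s_2=859/1715)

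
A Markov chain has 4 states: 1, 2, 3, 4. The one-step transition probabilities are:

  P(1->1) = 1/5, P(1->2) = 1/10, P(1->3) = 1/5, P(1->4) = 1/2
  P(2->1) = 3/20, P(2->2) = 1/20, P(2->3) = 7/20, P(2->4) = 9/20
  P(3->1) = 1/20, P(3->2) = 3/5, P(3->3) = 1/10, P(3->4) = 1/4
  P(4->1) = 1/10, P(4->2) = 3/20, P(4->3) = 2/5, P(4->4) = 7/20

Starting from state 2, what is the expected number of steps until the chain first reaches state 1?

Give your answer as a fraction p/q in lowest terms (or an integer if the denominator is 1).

Answer: 11080/1139

Derivation:
Let h_i = expected steps to first reach 1 from state i.
Boundary: h_1 = 0.
First-step equations for the other states:
  h_2 = 1 + 3/20*h_1 + 1/20*h_2 + 7/20*h_3 + 9/20*h_4
  h_3 = 1 + 1/20*h_1 + 3/5*h_2 + 1/10*h_3 + 1/4*h_4
  h_4 = 1 + 1/10*h_1 + 3/20*h_2 + 2/5*h_3 + 7/20*h_4

Substituting h_1 = 0 and rearranging gives the linear system (I - Q) h = 1:
  [19/20, -7/20, -9/20] . (h_2, h_3, h_4) = 1
  [-3/5, 9/10, -1/4] . (h_2, h_3, h_4) = 1
  [-3/20, -2/5, 13/20] . (h_2, h_3, h_4) = 1

Solving yields:
  h_2 = 11080/1139
  h_3 = 11880/1139
  h_4 = 11620/1139

Starting state is 2, so the expected hitting time is h_2 = 11080/1139.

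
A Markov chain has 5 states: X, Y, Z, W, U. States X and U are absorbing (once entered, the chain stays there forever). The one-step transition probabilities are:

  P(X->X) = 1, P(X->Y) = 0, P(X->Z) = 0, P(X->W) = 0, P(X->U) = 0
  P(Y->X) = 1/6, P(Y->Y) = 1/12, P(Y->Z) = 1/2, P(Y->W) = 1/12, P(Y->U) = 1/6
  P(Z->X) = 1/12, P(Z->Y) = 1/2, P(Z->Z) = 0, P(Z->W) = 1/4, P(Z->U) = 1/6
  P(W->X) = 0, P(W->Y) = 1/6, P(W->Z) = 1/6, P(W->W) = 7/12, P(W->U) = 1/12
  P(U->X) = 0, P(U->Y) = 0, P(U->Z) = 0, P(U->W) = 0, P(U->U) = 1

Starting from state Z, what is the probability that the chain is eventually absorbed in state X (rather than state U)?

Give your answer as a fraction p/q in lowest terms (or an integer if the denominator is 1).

Answer: 125/342

Derivation:
Let a_i = P(absorbed in X | start in state i).
Boundary conditions: a_X = 1, a_U = 0.
For each transient state i, a_i = sum_j P(i->j) * a_j:
  a_Y = 1/6*a_X + 1/12*a_Y + 1/2*a_Z + 1/12*a_W + 1/6*a_U
  a_Z = 1/12*a_X + 1/2*a_Y + 0*a_Z + 1/4*a_W + 1/6*a_U
  a_W = 0*a_X + 1/6*a_Y + 1/6*a_Z + 7/12*a_W + 1/12*a_U

Substituting a_X = 1 and a_U = 0, rearrange to (I - Q) a = r where r[i] = P(i -> X):
  [11/12, -1/2, -1/12] . (a_Y, a_Z, a_W) = 1/6
  [-1/2, 1, -1/4] . (a_Y, a_Z, a_W) = 1/12
  [-1/6, -1/6, 5/12] . (a_Y, a_Z, a_W) = 0

Solving yields:
  a_Y = 70/171
  a_Z = 125/342
  a_W = 53/171

Starting state is Z, so the absorption probability is a_Z = 125/342.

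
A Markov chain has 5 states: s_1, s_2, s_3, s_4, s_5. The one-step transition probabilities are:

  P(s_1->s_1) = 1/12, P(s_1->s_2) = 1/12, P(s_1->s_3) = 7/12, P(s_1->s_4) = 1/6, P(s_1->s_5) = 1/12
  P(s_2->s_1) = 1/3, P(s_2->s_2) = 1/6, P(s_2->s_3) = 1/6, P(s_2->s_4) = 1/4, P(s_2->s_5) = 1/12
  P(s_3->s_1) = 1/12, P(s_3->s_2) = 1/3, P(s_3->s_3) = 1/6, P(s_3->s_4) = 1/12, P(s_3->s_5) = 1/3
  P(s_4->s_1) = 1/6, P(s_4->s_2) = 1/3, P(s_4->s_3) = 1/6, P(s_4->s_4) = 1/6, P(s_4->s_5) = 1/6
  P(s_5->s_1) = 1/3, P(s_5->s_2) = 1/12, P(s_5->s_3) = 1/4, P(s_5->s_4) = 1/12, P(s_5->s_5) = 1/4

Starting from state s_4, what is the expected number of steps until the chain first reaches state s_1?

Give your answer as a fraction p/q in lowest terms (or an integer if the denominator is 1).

Answer: 10704/2401

Derivation:
Let h_i = expected steps to first reach s_1 from state i.
Boundary: h_s_1 = 0.
First-step equations for the other states:
  h_s_2 = 1 + 1/3*h_s_1 + 1/6*h_s_2 + 1/6*h_s_3 + 1/4*h_s_4 + 1/12*h_s_5
  h_s_3 = 1 + 1/12*h_s_1 + 1/3*h_s_2 + 1/6*h_s_3 + 1/12*h_s_4 + 1/3*h_s_5
  h_s_4 = 1 + 1/6*h_s_1 + 1/3*h_s_2 + 1/6*h_s_3 + 1/6*h_s_4 + 1/6*h_s_5
  h_s_5 = 1 + 1/3*h_s_1 + 1/12*h_s_2 + 1/4*h_s_3 + 1/12*h_s_4 + 1/4*h_s_5

Substituting h_s_1 = 0 and rearranging gives the linear system (I - Q) h = 1:
  [5/6, -1/6, -1/4, -1/12] . (h_s_2, h_s_3, h_s_4, h_s_5) = 1
  [-1/3, 5/6, -1/12, -1/3] . (h_s_2, h_s_3, h_s_4, h_s_5) = 1
  [-1/3, -1/6, 5/6, -1/6] . (h_s_2, h_s_3, h_s_4, h_s_5) = 1
  [-1/12, -1/4, -1/12, 3/4] . (h_s_2, h_s_3, h_s_4, h_s_5) = 1

Solving yields:
  h_s_2 = 1326/343
  h_s_3 = 11346/2401
  h_s_4 = 10704/2401
  h_s_5 = 9204/2401

Starting state is s_4, so the expected hitting time is h_s_4 = 10704/2401.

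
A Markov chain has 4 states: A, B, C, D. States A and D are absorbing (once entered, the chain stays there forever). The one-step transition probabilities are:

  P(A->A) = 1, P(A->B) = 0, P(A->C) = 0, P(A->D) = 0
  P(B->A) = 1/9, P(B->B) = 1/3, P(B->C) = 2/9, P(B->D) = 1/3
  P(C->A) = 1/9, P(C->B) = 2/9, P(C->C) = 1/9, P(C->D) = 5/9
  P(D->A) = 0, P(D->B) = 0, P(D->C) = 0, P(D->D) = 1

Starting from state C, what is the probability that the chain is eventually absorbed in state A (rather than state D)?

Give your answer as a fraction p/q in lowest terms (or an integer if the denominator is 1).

Answer: 2/11

Derivation:
Let a_i = P(absorbed in A | start in state i).
Boundary conditions: a_A = 1, a_D = 0.
For each transient state i, a_i = sum_j P(i->j) * a_j:
  a_B = 1/9*a_A + 1/3*a_B + 2/9*a_C + 1/3*a_D
  a_C = 1/9*a_A + 2/9*a_B + 1/9*a_C + 5/9*a_D

Substituting a_A = 1 and a_D = 0, rearrange to (I - Q) a = r where r[i] = P(i -> A):
  [2/3, -2/9] . (a_B, a_C) = 1/9
  [-2/9, 8/9] . (a_B, a_C) = 1/9

Solving yields:
  a_B = 5/22
  a_C = 2/11

Starting state is C, so the absorption probability is a_C = 2/11.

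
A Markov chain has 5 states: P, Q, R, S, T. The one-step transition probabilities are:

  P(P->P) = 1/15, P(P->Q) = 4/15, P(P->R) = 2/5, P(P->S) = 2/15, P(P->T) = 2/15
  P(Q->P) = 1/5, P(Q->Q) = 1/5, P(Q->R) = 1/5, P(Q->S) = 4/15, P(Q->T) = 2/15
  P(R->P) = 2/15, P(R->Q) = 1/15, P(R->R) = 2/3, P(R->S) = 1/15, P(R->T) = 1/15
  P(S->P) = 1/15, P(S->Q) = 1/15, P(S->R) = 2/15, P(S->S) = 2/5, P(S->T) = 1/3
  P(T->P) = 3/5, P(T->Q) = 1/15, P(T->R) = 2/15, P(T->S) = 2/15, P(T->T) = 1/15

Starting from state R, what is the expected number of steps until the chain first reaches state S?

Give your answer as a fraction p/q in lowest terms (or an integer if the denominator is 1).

Let h_i = expected steps to first reach S from state i.
Boundary: h_S = 0.
First-step equations for the other states:
  h_P = 1 + 1/15*h_P + 4/15*h_Q + 2/5*h_R + 2/15*h_S + 2/15*h_T
  h_Q = 1 + 1/5*h_P + 1/5*h_Q + 1/5*h_R + 4/15*h_S + 2/15*h_T
  h_R = 1 + 2/15*h_P + 1/15*h_Q + 2/3*h_R + 1/15*h_S + 1/15*h_T
  h_T = 1 + 3/5*h_P + 1/15*h_Q + 2/15*h_R + 2/15*h_S + 1/15*h_T

Substituting h_S = 0 and rearranging gives the linear system (I - Q) h = 1:
  [14/15, -4/15, -2/5, -2/15] . (h_P, h_Q, h_R, h_T) = 1
  [-1/5, 4/5, -1/5, -2/15] . (h_P, h_Q, h_R, h_T) = 1
  [-2/15, -1/15, 1/3, -1/15] . (h_P, h_Q, h_R, h_T) = 1
  [-3/5, -1/15, -2/15, 14/15] . (h_P, h_Q, h_R, h_T) = 1

Solving yields:
  h_P = 13085/1584
  h_Q = 11125/1584
  h_R = 14815/1584
  h_T = 1085/132

Starting state is R, so the expected hitting time is h_R = 14815/1584.

Answer: 14815/1584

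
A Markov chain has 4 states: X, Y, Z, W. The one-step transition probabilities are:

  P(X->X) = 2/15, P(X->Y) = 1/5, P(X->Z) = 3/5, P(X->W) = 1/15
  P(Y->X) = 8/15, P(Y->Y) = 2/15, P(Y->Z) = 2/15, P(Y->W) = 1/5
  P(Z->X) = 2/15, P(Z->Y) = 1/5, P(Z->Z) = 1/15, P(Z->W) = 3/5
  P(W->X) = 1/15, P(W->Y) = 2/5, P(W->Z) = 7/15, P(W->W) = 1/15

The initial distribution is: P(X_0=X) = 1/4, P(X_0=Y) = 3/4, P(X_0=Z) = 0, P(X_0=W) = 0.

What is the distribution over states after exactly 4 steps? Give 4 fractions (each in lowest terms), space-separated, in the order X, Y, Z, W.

Answer: 2078/10125 5489/22500 467/1500 24247/101250

Derivation:
Propagating the distribution step by step (d_{t+1} = d_t * P):
d_0 = (X=1/4, Y=3/4, Z=0, W=0)
  d_1[X] = 1/4*2/15 + 3/4*8/15 + 0*2/15 + 0*1/15 = 13/30
  d_1[Y] = 1/4*1/5 + 3/4*2/15 + 0*1/5 + 0*2/5 = 3/20
  d_1[Z] = 1/4*3/5 + 3/4*2/15 + 0*1/15 + 0*7/15 = 1/4
  d_1[W] = 1/4*1/15 + 3/4*1/5 + 0*3/5 + 0*1/15 = 1/6
d_1 = (X=13/30, Y=3/20, Z=1/4, W=1/6)
  d_2[X] = 13/30*2/15 + 3/20*8/15 + 1/4*2/15 + 1/6*1/15 = 41/225
  d_2[Y] = 13/30*1/5 + 3/20*2/15 + 1/4*1/5 + 1/6*2/5 = 67/300
  d_2[Z] = 13/30*3/5 + 3/20*2/15 + 1/4*1/15 + 1/6*7/15 = 337/900
  d_2[W] = 13/30*1/15 + 3/20*1/5 + 1/4*3/5 + 1/6*1/15 = 11/50
d_2 = (X=41/225, Y=67/300, Z=337/900, W=11/50)
  d_3[X] = 41/225*2/15 + 67/300*8/15 + 337/900*2/15 + 11/50*1/15 = 26/125
  d_3[Y] = 41/225*1/5 + 67/300*2/15 + 337/900*1/5 + 11/50*2/5 = 1031/4500
  d_3[Z] = 41/225*3/5 + 67/300*2/15 + 337/900*1/15 + 11/50*7/15 = 3601/13500
  d_3[W] = 41/225*1/15 + 67/300*1/5 + 337/900*3/5 + 11/50*1/15 = 1999/6750
d_3 = (X=26/125, Y=1031/4500, Z=3601/13500, W=1999/6750)
  d_4[X] = 26/125*2/15 + 1031/4500*8/15 + 3601/13500*2/15 + 1999/6750*1/15 = 2078/10125
  d_4[Y] = 26/125*1/5 + 1031/4500*2/15 + 3601/13500*1/5 + 1999/6750*2/5 = 5489/22500
  d_4[Z] = 26/125*3/5 + 1031/4500*2/15 + 3601/13500*1/15 + 1999/6750*7/15 = 467/1500
  d_4[W] = 26/125*1/15 + 1031/4500*1/5 + 3601/13500*3/5 + 1999/6750*1/15 = 24247/101250
d_4 = (X=2078/10125, Y=5489/22500, Z=467/1500, W=24247/101250)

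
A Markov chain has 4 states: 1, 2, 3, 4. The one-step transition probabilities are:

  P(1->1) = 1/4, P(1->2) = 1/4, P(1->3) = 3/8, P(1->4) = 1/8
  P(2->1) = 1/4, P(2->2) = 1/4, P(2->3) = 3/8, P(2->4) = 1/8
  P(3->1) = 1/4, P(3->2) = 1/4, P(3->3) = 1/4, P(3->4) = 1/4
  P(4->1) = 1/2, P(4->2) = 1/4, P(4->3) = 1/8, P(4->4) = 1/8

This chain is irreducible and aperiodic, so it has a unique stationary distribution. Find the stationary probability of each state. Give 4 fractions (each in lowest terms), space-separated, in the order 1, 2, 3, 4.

Answer: 43/148 1/4 11/37 6/37

Derivation:
The stationary distribution satisfies pi = pi * P, i.e.:
  pi_1 = 1/4*pi_1 + 1/4*pi_2 + 1/4*pi_3 + 1/2*pi_4
  pi_2 = 1/4*pi_1 + 1/4*pi_2 + 1/4*pi_3 + 1/4*pi_4
  pi_3 = 3/8*pi_1 + 3/8*pi_2 + 1/4*pi_3 + 1/8*pi_4
  pi_4 = 1/8*pi_1 + 1/8*pi_2 + 1/4*pi_3 + 1/8*pi_4
with normalization: pi_1 + pi_2 + pi_3 + pi_4 = 1.

Using the first 3 balance equations plus normalization, the linear system A*pi = b is:
  [-3/4, 1/4, 1/4, 1/2] . pi = 0
  [1/4, -3/4, 1/4, 1/4] . pi = 0
  [3/8, 3/8, -3/4, 1/8] . pi = 0
  [1, 1, 1, 1] . pi = 1

Solving yields:
  pi_1 = 43/148
  pi_2 = 1/4
  pi_3 = 11/37
  pi_4 = 6/37

Verification (pi * P):
  43/148*1/4 + 1/4*1/4 + 11/37*1/4 + 6/37*1/2 = 43/148 = pi_1  (ok)
  43/148*1/4 + 1/4*1/4 + 11/37*1/4 + 6/37*1/4 = 1/4 = pi_2  (ok)
  43/148*3/8 + 1/4*3/8 + 11/37*1/4 + 6/37*1/8 = 11/37 = pi_3  (ok)
  43/148*1/8 + 1/4*1/8 + 11/37*1/4 + 6/37*1/8 = 6/37 = pi_4  (ok)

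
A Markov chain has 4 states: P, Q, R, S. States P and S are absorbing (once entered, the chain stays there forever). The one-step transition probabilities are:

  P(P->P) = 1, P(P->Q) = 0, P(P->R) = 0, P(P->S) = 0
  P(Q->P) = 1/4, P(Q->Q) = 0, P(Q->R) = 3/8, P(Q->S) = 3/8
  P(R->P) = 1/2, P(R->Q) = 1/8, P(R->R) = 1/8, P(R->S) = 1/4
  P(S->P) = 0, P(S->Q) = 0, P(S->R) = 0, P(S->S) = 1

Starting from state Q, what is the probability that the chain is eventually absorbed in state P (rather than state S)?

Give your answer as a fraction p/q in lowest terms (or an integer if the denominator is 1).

Let a_i = P(absorbed in P | start in state i).
Boundary conditions: a_P = 1, a_S = 0.
For each transient state i, a_i = sum_j P(i->j) * a_j:
  a_Q = 1/4*a_P + 0*a_Q + 3/8*a_R + 3/8*a_S
  a_R = 1/2*a_P + 1/8*a_Q + 1/8*a_R + 1/4*a_S

Substituting a_P = 1 and a_S = 0, rearrange to (I - Q) a = r where r[i] = P(i -> P):
  [1, -3/8] . (a_Q, a_R) = 1/4
  [-1/8, 7/8] . (a_Q, a_R) = 1/2

Solving yields:
  a_Q = 26/53
  a_R = 34/53

Starting state is Q, so the absorption probability is a_Q = 26/53.

Answer: 26/53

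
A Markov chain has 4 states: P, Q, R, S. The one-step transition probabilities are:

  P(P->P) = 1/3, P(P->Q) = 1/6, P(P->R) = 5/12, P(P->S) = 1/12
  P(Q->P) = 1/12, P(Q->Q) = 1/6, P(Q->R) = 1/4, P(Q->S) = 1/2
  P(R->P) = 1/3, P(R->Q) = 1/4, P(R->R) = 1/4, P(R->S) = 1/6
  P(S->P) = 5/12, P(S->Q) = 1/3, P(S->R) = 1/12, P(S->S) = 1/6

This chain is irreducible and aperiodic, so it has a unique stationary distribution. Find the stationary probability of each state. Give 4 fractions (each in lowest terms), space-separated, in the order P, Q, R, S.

Answer: 266/901 405/1802 237/901 23/106

Derivation:
The stationary distribution satisfies pi = pi * P, i.e.:
  pi_P = 1/3*pi_P + 1/12*pi_Q + 1/3*pi_R + 5/12*pi_S
  pi_Q = 1/6*pi_P + 1/6*pi_Q + 1/4*pi_R + 1/3*pi_S
  pi_R = 5/12*pi_P + 1/4*pi_Q + 1/4*pi_R + 1/12*pi_S
  pi_S = 1/12*pi_P + 1/2*pi_Q + 1/6*pi_R + 1/6*pi_S
with normalization: pi_P + pi_Q + pi_R + pi_S = 1.

Using the first 3 balance equations plus normalization, the linear system A*pi = b is:
  [-2/3, 1/12, 1/3, 5/12] . pi = 0
  [1/6, -5/6, 1/4, 1/3] . pi = 0
  [5/12, 1/4, -3/4, 1/12] . pi = 0
  [1, 1, 1, 1] . pi = 1

Solving yields:
  pi_P = 266/901
  pi_Q = 405/1802
  pi_R = 237/901
  pi_S = 23/106

Verification (pi * P):
  266/901*1/3 + 405/1802*1/12 + 237/901*1/3 + 23/106*5/12 = 266/901 = pi_P  (ok)
  266/901*1/6 + 405/1802*1/6 + 237/901*1/4 + 23/106*1/3 = 405/1802 = pi_Q  (ok)
  266/901*5/12 + 405/1802*1/4 + 237/901*1/4 + 23/106*1/12 = 237/901 = pi_R  (ok)
  266/901*1/12 + 405/1802*1/2 + 237/901*1/6 + 23/106*1/6 = 23/106 = pi_S  (ok)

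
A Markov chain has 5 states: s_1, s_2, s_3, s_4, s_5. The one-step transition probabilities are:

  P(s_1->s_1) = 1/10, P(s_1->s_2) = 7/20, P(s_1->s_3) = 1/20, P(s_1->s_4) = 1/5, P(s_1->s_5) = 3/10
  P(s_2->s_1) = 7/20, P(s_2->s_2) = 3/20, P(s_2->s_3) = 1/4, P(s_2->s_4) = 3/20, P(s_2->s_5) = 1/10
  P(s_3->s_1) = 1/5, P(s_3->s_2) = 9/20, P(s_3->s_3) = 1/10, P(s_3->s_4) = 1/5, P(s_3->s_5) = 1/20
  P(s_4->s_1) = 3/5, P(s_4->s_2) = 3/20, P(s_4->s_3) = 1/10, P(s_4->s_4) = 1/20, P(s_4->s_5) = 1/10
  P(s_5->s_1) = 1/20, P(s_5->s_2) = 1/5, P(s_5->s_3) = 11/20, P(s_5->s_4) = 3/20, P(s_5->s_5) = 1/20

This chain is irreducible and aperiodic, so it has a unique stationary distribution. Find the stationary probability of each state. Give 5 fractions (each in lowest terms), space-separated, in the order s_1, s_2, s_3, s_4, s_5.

Answer: 2630/10259 8135/30777 1925/10259 1606/10259 4159/30777

Derivation:
The stationary distribution satisfies pi = pi * P, i.e.:
  pi_s_1 = 1/10*pi_s_1 + 7/20*pi_s_2 + 1/5*pi_s_3 + 3/5*pi_s_4 + 1/20*pi_s_5
  pi_s_2 = 7/20*pi_s_1 + 3/20*pi_s_2 + 9/20*pi_s_3 + 3/20*pi_s_4 + 1/5*pi_s_5
  pi_s_3 = 1/20*pi_s_1 + 1/4*pi_s_2 + 1/10*pi_s_3 + 1/10*pi_s_4 + 11/20*pi_s_5
  pi_s_4 = 1/5*pi_s_1 + 3/20*pi_s_2 + 1/5*pi_s_3 + 1/20*pi_s_4 + 3/20*pi_s_5
  pi_s_5 = 3/10*pi_s_1 + 1/10*pi_s_2 + 1/20*pi_s_3 + 1/10*pi_s_4 + 1/20*pi_s_5
with normalization: pi_s_1 + pi_s_2 + pi_s_3 + pi_s_4 + pi_s_5 = 1.

Using the first 4 balance equations plus normalization, the linear system A*pi = b is:
  [-9/10, 7/20, 1/5, 3/5, 1/20] . pi = 0
  [7/20, -17/20, 9/20, 3/20, 1/5] . pi = 0
  [1/20, 1/4, -9/10, 1/10, 11/20] . pi = 0
  [1/5, 3/20, 1/5, -19/20, 3/20] . pi = 0
  [1, 1, 1, 1, 1] . pi = 1

Solving yields:
  pi_s_1 = 2630/10259
  pi_s_2 = 8135/30777
  pi_s_3 = 1925/10259
  pi_s_4 = 1606/10259
  pi_s_5 = 4159/30777

Verification (pi * P):
  2630/10259*1/10 + 8135/30777*7/20 + 1925/10259*1/5 + 1606/10259*3/5 + 4159/30777*1/20 = 2630/10259 = pi_s_1  (ok)
  2630/10259*7/20 + 8135/30777*3/20 + 1925/10259*9/20 + 1606/10259*3/20 + 4159/30777*1/5 = 8135/30777 = pi_s_2  (ok)
  2630/10259*1/20 + 8135/30777*1/4 + 1925/10259*1/10 + 1606/10259*1/10 + 4159/30777*11/20 = 1925/10259 = pi_s_3  (ok)
  2630/10259*1/5 + 8135/30777*3/20 + 1925/10259*1/5 + 1606/10259*1/20 + 4159/30777*3/20 = 1606/10259 = pi_s_4  (ok)
  2630/10259*3/10 + 8135/30777*1/10 + 1925/10259*1/20 + 1606/10259*1/10 + 4159/30777*1/20 = 4159/30777 = pi_s_5  (ok)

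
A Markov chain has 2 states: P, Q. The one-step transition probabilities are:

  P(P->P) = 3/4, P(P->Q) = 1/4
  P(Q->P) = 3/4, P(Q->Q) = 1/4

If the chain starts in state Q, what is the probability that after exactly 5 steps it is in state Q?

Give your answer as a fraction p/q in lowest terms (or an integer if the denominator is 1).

Answer: 1/4

Derivation:
Computing P^5 by repeated multiplication:
P^1 =
  P: [3/4, 1/4]
  Q: [3/4, 1/4]
P^2 =
  P: [3/4, 1/4]
  Q: [3/4, 1/4]
P^3 =
  P: [3/4, 1/4]
  Q: [3/4, 1/4]
P^4 =
  P: [3/4, 1/4]
  Q: [3/4, 1/4]
P^5 =
  P: [3/4, 1/4]
  Q: [3/4, 1/4]

(P^5)[Q -> Q] = 1/4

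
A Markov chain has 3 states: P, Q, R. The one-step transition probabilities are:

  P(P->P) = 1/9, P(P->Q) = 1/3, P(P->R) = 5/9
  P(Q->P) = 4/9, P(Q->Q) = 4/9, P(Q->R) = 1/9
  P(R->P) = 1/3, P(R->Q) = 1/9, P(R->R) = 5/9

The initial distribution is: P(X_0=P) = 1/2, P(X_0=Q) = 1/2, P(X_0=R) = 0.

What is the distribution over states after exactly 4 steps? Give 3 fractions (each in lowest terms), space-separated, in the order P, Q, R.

Propagating the distribution step by step (d_{t+1} = d_t * P):
d_0 = (P=1/2, Q=1/2, R=0)
  d_1[P] = 1/2*1/9 + 1/2*4/9 + 0*1/3 = 5/18
  d_1[Q] = 1/2*1/3 + 1/2*4/9 + 0*1/9 = 7/18
  d_1[R] = 1/2*5/9 + 1/2*1/9 + 0*5/9 = 1/3
d_1 = (P=5/18, Q=7/18, R=1/3)
  d_2[P] = 5/18*1/9 + 7/18*4/9 + 1/3*1/3 = 17/54
  d_2[Q] = 5/18*1/3 + 7/18*4/9 + 1/3*1/9 = 49/162
  d_2[R] = 5/18*5/9 + 7/18*1/9 + 1/3*5/9 = 31/81
d_2 = (P=17/54, Q=49/162, R=31/81)
  d_3[P] = 17/54*1/9 + 49/162*4/9 + 31/81*1/3 = 433/1458
  d_3[Q] = 17/54*1/3 + 49/162*4/9 + 31/81*1/9 = 137/486
  d_3[R] = 17/54*5/9 + 49/162*1/9 + 31/81*5/9 = 307/729
d_3 = (P=433/1458, Q=137/486, R=307/729)
  d_4[P] = 433/1458*1/9 + 137/486*4/9 + 307/729*1/3 = 3919/13122
  d_4[Q] = 433/1458*1/3 + 137/486*4/9 + 307/729*1/9 = 3557/13122
  d_4[R] = 433/1458*5/9 + 137/486*1/9 + 307/729*5/9 = 941/2187
d_4 = (P=3919/13122, Q=3557/13122, R=941/2187)

Answer: 3919/13122 3557/13122 941/2187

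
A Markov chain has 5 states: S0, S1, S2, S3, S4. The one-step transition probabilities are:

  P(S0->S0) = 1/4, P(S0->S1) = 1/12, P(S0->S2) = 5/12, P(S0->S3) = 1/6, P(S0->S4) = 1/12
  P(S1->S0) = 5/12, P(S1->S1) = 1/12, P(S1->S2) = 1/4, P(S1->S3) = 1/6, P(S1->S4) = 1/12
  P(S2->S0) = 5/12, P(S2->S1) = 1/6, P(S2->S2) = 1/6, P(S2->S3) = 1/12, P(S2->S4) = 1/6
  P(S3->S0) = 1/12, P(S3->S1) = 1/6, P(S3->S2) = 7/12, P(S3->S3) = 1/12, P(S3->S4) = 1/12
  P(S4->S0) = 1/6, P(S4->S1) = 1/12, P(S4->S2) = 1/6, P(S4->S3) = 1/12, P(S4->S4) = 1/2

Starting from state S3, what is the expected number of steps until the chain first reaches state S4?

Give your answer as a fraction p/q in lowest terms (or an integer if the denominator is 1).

Let h_i = expected steps to first reach S4 from state i.
Boundary: h_S4 = 0.
First-step equations for the other states:
  h_S0 = 1 + 1/4*h_S0 + 1/12*h_S1 + 5/12*h_S2 + 1/6*h_S3 + 1/12*h_S4
  h_S1 = 1 + 5/12*h_S0 + 1/12*h_S1 + 1/4*h_S2 + 1/6*h_S3 + 1/12*h_S4
  h_S2 = 1 + 5/12*h_S0 + 1/6*h_S1 + 1/6*h_S2 + 1/12*h_S3 + 1/6*h_S4
  h_S3 = 1 + 1/12*h_S0 + 1/6*h_S1 + 7/12*h_S2 + 1/12*h_S3 + 1/12*h_S4

Substituting h_S4 = 0 and rearranging gives the linear system (I - Q) h = 1:
  [3/4, -1/12, -5/12, -1/6] . (h_S0, h_S1, h_S2, h_S3) = 1
  [-5/12, 11/12, -1/4, -1/6] . (h_S0, h_S1, h_S2, h_S3) = 1
  [-5/12, -1/6, 5/6, -1/12] . (h_S0, h_S1, h_S2, h_S3) = 1
  [-1/12, -1/6, -7/12, 11/12] . (h_S0, h_S1, h_S2, h_S3) = 1

Solving yields:
  h_S0 = 1592/177
  h_S1 = 4828/531
  h_S2 = 496/59
  h_S3 = 4732/531

Starting state is S3, so the expected hitting time is h_S3 = 4732/531.

Answer: 4732/531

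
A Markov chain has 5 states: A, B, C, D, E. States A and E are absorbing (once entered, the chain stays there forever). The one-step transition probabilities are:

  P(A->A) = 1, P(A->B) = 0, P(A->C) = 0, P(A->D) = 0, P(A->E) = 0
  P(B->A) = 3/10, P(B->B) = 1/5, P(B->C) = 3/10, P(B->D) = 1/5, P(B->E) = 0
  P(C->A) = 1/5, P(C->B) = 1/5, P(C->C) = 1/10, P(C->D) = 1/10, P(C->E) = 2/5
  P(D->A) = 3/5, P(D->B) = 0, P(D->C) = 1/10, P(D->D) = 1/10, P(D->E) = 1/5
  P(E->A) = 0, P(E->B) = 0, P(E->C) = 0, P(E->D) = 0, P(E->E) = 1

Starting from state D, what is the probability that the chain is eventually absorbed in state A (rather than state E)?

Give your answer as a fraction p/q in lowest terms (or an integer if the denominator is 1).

Answer: 209/291

Derivation:
Let a_i = P(absorbed in A | start in state i).
Boundary conditions: a_A = 1, a_E = 0.
For each transient state i, a_i = sum_j P(i->j) * a_j:
  a_B = 3/10*a_A + 1/5*a_B + 3/10*a_C + 1/5*a_D + 0*a_E
  a_C = 1/5*a_A + 1/5*a_B + 1/10*a_C + 1/10*a_D + 2/5*a_E
  a_D = 3/5*a_A + 0*a_B + 1/10*a_C + 1/10*a_D + 1/5*a_E

Substituting a_A = 1 and a_E = 0, rearrange to (I - Q) a = r where r[i] = P(i -> A):
  [4/5, -3/10, -1/5] . (a_B, a_C, a_D) = 3/10
  [-1/5, 9/10, -1/10] . (a_B, a_C, a_D) = 1/5
  [0, -1/10, 9/10] . (a_B, a_C, a_D) = 3/5

Solving yields:
  a_B = 212/291
  a_C = 45/97
  a_D = 209/291

Starting state is D, so the absorption probability is a_D = 209/291.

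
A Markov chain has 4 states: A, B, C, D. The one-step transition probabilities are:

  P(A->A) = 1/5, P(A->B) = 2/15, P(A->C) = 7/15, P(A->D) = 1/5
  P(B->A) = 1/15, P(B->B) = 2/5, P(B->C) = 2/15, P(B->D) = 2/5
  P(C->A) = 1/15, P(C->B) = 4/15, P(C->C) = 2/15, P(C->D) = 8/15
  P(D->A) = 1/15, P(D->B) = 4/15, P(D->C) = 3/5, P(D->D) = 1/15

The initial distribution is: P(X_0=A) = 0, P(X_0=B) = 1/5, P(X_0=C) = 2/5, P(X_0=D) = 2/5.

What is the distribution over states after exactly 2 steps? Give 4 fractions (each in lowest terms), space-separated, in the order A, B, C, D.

Answer: 17/225 334/1125 343/1125 121/375

Derivation:
Propagating the distribution step by step (d_{t+1} = d_t * P):
d_0 = (A=0, B=1/5, C=2/5, D=2/5)
  d_1[A] = 0*1/5 + 1/5*1/15 + 2/5*1/15 + 2/5*1/15 = 1/15
  d_1[B] = 0*2/15 + 1/5*2/5 + 2/5*4/15 + 2/5*4/15 = 22/75
  d_1[C] = 0*7/15 + 1/5*2/15 + 2/5*2/15 + 2/5*3/5 = 8/25
  d_1[D] = 0*1/5 + 1/5*2/5 + 2/5*8/15 + 2/5*1/15 = 8/25
d_1 = (A=1/15, B=22/75, C=8/25, D=8/25)
  d_2[A] = 1/15*1/5 + 22/75*1/15 + 8/25*1/15 + 8/25*1/15 = 17/225
  d_2[B] = 1/15*2/15 + 22/75*2/5 + 8/25*4/15 + 8/25*4/15 = 334/1125
  d_2[C] = 1/15*7/15 + 22/75*2/15 + 8/25*2/15 + 8/25*3/5 = 343/1125
  d_2[D] = 1/15*1/5 + 22/75*2/5 + 8/25*8/15 + 8/25*1/15 = 121/375
d_2 = (A=17/225, B=334/1125, C=343/1125, D=121/375)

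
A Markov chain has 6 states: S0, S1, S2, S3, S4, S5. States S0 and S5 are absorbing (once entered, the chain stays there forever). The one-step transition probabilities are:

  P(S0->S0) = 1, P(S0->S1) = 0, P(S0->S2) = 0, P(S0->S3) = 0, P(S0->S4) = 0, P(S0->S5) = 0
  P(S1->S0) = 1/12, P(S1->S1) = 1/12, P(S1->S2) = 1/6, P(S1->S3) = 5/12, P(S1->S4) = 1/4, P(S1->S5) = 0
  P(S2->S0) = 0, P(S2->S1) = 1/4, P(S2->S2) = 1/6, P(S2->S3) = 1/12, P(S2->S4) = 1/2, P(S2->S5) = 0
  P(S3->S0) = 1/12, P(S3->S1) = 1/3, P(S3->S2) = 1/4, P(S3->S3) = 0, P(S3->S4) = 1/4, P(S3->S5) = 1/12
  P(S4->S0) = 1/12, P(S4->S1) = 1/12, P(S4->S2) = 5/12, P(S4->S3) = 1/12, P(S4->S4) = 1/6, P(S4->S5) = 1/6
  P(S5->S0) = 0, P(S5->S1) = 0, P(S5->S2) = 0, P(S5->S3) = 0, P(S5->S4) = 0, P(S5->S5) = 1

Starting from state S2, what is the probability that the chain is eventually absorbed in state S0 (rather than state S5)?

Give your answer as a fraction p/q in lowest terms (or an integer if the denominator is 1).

Let a_i = P(absorbed in S0 | start in state i).
Boundary conditions: a_S0 = 1, a_S5 = 0.
For each transient state i, a_i = sum_j P(i->j) * a_j:
  a_S1 = 1/12*a_S0 + 1/12*a_S1 + 1/6*a_S2 + 5/12*a_S3 + 1/4*a_S4 + 0*a_S5
  a_S2 = 0*a_S0 + 1/4*a_S1 + 1/6*a_S2 + 1/12*a_S3 + 1/2*a_S4 + 0*a_S5
  a_S3 = 1/12*a_S0 + 1/3*a_S1 + 1/4*a_S2 + 0*a_S3 + 1/4*a_S4 + 1/12*a_S5
  a_S4 = 1/12*a_S0 + 1/12*a_S1 + 5/12*a_S2 + 1/12*a_S3 + 1/6*a_S4 + 1/6*a_S5

Substituting a_S0 = 1 and a_S5 = 0, rearrange to (I - Q) a = r where r[i] = P(i -> S0):
  [11/12, -1/6, -5/12, -1/4] . (a_S1, a_S2, a_S3, a_S4) = 1/12
  [-1/4, 5/6, -1/12, -1/2] . (a_S1, a_S2, a_S3, a_S4) = 0
  [-1/3, -1/4, 1, -1/4] . (a_S1, a_S2, a_S3, a_S4) = 1/12
  [-1/12, -5/12, -1/12, 5/6] . (a_S1, a_S2, a_S3, a_S4) = 1/12

Solving yields:
  a_S1 = 1915/3824
  a_S2 = 861/1912
  a_S3 = 1791/3824
  a_S4 = 807/1912

Starting state is S2, so the absorption probability is a_S2 = 861/1912.

Answer: 861/1912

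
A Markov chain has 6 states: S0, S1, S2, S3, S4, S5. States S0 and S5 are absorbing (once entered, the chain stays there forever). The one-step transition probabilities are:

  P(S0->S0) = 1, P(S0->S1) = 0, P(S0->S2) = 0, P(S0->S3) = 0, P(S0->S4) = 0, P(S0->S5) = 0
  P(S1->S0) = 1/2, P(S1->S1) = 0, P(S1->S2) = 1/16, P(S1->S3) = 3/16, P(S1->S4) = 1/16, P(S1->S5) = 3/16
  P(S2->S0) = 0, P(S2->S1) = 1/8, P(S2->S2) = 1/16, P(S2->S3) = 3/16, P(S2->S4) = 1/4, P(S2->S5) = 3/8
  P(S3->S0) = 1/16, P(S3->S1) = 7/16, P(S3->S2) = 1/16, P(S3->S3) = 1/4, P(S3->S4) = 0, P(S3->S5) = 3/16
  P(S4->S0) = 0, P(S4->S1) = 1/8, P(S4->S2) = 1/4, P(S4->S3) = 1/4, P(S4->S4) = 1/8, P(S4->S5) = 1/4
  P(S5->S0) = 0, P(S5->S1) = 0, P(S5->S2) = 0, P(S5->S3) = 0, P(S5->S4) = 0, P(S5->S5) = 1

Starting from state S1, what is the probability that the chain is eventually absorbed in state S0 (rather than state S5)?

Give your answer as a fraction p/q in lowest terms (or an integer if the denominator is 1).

Let a_i = P(absorbed in S0 | start in state i).
Boundary conditions: a_S0 = 1, a_S5 = 0.
For each transient state i, a_i = sum_j P(i->j) * a_j:
  a_S1 = 1/2*a_S0 + 0*a_S1 + 1/16*a_S2 + 3/16*a_S3 + 1/16*a_S4 + 3/16*a_S5
  a_S2 = 0*a_S0 + 1/8*a_S1 + 1/16*a_S2 + 3/16*a_S3 + 1/4*a_S4 + 3/8*a_S5
  a_S3 = 1/16*a_S0 + 7/16*a_S1 + 1/16*a_S2 + 1/4*a_S3 + 0*a_S4 + 3/16*a_S5
  a_S4 = 0*a_S0 + 1/8*a_S1 + 1/4*a_S2 + 1/4*a_S3 + 1/8*a_S4 + 1/4*a_S5

Substituting a_S0 = 1 and a_S5 = 0, rearrange to (I - Q) a = r where r[i] = P(i -> S0):
  [1, -1/16, -3/16, -1/16] . (a_S1, a_S2, a_S3, a_S4) = 1/2
  [-1/8, 15/16, -3/16, -1/4] . (a_S1, a_S2, a_S3, a_S4) = 0
  [-7/16, -1/16, 3/4, 0] . (a_S1, a_S2, a_S3, a_S4) = 1/16
  [-1/8, -1/4, -1/4, 7/8] . (a_S1, a_S2, a_S3, a_S4) = 0

Solving yields:
  a_S1 = 1348/2167
  a_S2 = 553/2167
  a_S3 = 1013/2167
  a_S4 = 640/2167

Starting state is S1, so the absorption probability is a_S1 = 1348/2167.

Answer: 1348/2167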